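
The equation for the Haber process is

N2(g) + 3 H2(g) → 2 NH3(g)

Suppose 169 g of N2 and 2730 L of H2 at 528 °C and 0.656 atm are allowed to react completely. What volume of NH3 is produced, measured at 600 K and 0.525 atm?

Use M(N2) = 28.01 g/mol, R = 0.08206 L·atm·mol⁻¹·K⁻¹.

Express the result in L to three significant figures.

1130 L

n(N2) = 169 / 28.01 = 6.034 mol
n(H2) = PV/RT = (0.656 × 2730) / (0.08206 × 801.15) = 27.24 mol
For 6.034 mol N2, stoichiometry requires (3/1) × 6.034 = 18.10 mol H2; 27.24 mol is available, so N2 is limiting.
n(NH3) = (2/1) × 6.034 = 12.07 mol
V(NH3) = nRT/P = 12.07 × 0.08206 × 600 / 0.525 = 1132 L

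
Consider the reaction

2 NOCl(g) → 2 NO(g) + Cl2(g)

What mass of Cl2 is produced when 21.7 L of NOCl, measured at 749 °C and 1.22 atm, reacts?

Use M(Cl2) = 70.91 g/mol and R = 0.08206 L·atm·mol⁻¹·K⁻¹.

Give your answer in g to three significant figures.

n(NOCl) = PV/RT = (1.22 × 21.7) / (0.08206 × 1022.15) = 0.3156 mol
n(Cl2) = (1/2) × 0.3156 = 0.1578 mol
m(Cl2) = 0.1578 × 70.91 = 11.19 g

11.2 g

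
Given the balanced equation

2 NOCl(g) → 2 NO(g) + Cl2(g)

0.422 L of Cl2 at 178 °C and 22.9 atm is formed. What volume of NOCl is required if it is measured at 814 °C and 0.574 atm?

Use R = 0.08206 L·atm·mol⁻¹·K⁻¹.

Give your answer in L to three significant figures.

81.1 L

n(Cl2) = PV/RT = (22.9 × 0.422) / (0.08206 × 451.15) = 0.2610 mol
n(NOCl) = (2/1) × 0.2610 = 0.5220 mol
V = nRT/P = 0.5220 × 0.08206 × 1087.15 / 0.574 = 81.13 L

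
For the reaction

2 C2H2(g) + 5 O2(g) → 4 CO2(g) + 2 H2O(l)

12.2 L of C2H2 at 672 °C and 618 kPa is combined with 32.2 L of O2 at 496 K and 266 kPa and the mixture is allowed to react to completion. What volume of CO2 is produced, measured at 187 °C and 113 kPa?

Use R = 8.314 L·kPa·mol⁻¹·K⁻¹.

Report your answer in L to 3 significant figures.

56.3 L

n(C2H2) = PV/RT = (618 × 12.2) / (8.314 × 945.15) = 0.9595 mol
n(O2) = PV/RT = (266 × 32.2) / (8.314 × 496) = 2.077 mol
For 0.9595 mol C2H2, stoichiometry requires (5/2) × 0.9595 = 2.399 mol O2; 2.077 mol is available, so O2 is limiting.
n(CO2) = (4/5) × 2.077 = 1.662 mol
V(CO2) = nRT/P = 1.662 × 8.314 × 460.15 / 113 = 56.27 L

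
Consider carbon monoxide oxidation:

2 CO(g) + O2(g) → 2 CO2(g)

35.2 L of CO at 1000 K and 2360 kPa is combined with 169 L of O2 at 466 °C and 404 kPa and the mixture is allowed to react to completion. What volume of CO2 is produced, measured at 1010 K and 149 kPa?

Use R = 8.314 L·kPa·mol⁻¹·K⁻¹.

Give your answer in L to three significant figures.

563 L

n(CO) = PV/RT = (2360 × 35.2) / (8.314 × 1000) = 9.992 mol
n(O2) = PV/RT = (404 × 169) / (8.314 × 739.15) = 11.11 mol
For 9.992 mol CO, stoichiometry requires (1/2) × 9.992 = 4.996 mol O2; 11.11 mol is available, so CO is limiting.
n(CO2) = (2/2) × 9.992 = 9.992 mol
V(CO2) = nRT/P = 9.992 × 8.314 × 1010 / 149 = 563.1 L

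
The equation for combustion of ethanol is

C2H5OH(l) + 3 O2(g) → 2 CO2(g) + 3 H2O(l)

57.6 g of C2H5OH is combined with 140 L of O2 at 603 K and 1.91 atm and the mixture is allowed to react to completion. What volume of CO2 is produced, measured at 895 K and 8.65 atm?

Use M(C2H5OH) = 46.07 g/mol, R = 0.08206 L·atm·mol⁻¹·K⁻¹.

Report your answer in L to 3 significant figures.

n(C2H5OH) = 57.6 / 46.07 = 1.250 mol
n(O2) = PV/RT = (1.91 × 140) / (0.08206 × 603) = 5.404 mol
For 1.250 mol C2H5OH, stoichiometry requires (3/1) × 1.250 = 3.750 mol O2; 5.404 mol is available, so C2H5OH is limiting.
n(CO2) = (2/1) × 1.250 = 2.500 mol
V(CO2) = nRT/P = 2.500 × 0.08206 × 895 / 8.65 = 21.23 L

21.2 L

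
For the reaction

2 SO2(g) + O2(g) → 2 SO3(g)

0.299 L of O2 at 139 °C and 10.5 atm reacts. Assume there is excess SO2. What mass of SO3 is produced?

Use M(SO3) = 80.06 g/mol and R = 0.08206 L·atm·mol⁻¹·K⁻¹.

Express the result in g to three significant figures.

14.9 g

n(O2) = PV/RT = (10.5 × 0.299) / (0.08206 × 412.15) = 0.09283 mol
n(SO3) = (2/1) × 0.09283 = 0.1857 mol
m(SO3) = 0.1857 × 80.06 = 14.87 g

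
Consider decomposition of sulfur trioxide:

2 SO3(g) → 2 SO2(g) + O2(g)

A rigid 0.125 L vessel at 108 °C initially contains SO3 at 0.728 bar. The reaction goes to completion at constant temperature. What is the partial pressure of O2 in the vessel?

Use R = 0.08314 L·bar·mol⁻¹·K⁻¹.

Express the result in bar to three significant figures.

n(SO3)₀ = PV/RT = (0.728 × 0.125) / (0.08314 × 381.15) = 0.002872 mol
n(O2) = (1/2) × 0.002872 = 0.001436 mol
P(O2) = nRT/V = 0.001436 × 0.08314 × 381.15 / 0.125 = 0.3640 bar

0.364 bar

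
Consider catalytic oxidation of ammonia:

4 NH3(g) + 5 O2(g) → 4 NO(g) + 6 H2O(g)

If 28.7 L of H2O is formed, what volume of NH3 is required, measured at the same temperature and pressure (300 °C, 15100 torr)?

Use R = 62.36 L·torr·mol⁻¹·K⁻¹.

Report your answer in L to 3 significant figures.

19.1 L

At constant T and P, gas volumes are in the mole ratio: V(NH3) = (4/6) × 28.7 = 19.13 L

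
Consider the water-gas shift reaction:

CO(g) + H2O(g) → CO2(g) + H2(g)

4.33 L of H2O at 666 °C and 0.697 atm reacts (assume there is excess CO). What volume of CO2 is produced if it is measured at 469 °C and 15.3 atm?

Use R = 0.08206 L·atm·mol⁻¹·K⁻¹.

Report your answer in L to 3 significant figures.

n(H2O) = PV/RT = (0.697 × 4.33) / (0.08206 × 939.15) = 0.03916 mol
n(CO2) = (1/1) × 0.03916 = 0.03916 mol
V = nRT/P = 0.03916 × 0.08206 × 742.15 / 15.3 = 0.1559 L

0.156 L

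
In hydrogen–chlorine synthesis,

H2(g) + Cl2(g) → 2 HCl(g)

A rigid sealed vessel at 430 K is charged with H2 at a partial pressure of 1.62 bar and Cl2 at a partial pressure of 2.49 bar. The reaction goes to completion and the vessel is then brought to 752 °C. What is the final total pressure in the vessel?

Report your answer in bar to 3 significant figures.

At constant V, partial pressures at 430 K are proportional to moles, so apply stoichiometry directly to pressures.
P(Cl2) required for 1.62 bar of H2 = (1/1) × 1.62 = 1.620 bar; available 2.49 bar, so H2 is limiting.
P(Cl2) remaining = 2.49 − (1/1) × 1.62 = 0.8700 bar
P(gaseous products) = (2)/1 × 1.62 = 3.240 bar
P_total at 430 K = 0.8700 + 3.240 = 4.110 bar
Scaling to 752 °C: P = 4.110 × 1025.15/430 = 9.799 bar

9.80 bar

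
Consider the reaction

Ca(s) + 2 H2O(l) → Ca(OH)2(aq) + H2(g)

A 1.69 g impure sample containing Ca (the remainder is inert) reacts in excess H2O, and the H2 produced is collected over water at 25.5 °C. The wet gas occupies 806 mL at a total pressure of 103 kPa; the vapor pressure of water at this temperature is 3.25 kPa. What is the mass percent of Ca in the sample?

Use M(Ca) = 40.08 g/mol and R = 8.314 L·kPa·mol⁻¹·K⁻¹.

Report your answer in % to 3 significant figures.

P(H2) = 103 − 3.25 = 99.75 kPa
n(H2) = PV/RT = (99.75 × 0.8060) / (8.314 × 298.65) = 0.03238 mol
n(Ca) = (1/1) × 0.03238 = 0.03238 mol
m(Ca) = 0.03238 × 40.08 = 1.298 g
%Ca = 1.298 / 1.69 × 100 = 76.80%

76.8 %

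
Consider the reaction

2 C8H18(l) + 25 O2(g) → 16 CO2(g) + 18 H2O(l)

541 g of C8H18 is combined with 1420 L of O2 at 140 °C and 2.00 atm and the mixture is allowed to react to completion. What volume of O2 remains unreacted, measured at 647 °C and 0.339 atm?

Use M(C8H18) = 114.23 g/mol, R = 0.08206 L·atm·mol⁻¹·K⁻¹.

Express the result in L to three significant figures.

n(C8H18) = 541 / 114.23 = 4.736 mol
n(O2) = PV/RT = (2.00 × 1420) / (0.08206 × 413.15) = 83.77 mol
For 4.736 mol C8H18, stoichiometry requires (25/2) × 4.736 = 59.20 mol O2; 83.77 mol is available, so C8H18 is limiting.
n(O2) consumed = (25/2) × 4.736 = 59.20 mol; remaining = 83.77 − 59.20 = 24.57 mol
V(O2) = nRT/P = 24.57 × 0.08206 × 920.15 / 0.339 = 5473 L

5470 L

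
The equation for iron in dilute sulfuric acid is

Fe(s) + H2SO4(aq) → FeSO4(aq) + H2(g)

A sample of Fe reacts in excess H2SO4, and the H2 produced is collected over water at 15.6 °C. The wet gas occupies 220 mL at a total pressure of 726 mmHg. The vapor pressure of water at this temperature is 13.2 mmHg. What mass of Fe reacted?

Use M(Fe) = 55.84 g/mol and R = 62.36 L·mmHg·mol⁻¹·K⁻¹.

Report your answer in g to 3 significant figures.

0.486 g

P(H2) = 726 − 13.2 = 712.8 mmHg
n(H2) = PV/RT = (712.8 × 0.2200) / (62.36 × 288.75) = 0.008709 mol
n(Fe) = (1/1) × 0.008709 = 0.008709 mol
m(Fe) = 0.008709 × 55.84 = 0.4863 g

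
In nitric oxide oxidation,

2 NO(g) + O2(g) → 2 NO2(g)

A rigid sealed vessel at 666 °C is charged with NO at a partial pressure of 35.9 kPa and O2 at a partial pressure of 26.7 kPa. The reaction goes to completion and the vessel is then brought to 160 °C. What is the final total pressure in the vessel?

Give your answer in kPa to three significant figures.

Because the vessel is rigid and T is held at 666 °C, work the stoichiometry in partial pressures (P_i = n_iRT/V).
P(O2) required for 35.9 kPa of NO = (1/2) × 35.9 = 17.95 kPa; available 26.7 kPa, so NO is limiting.
P(O2) remaining = 26.7 − (1/2) × 35.9 = 8.750 kPa
P(gaseous products) = (2)/2 × 35.9 = 35.90 kPa
P_total at 666 °C = 8.750 + 35.90 = 44.65 kPa
Scaling to 160 °C: P = 44.65 × 433.15/939.15 = 20.59 kPa

20.6 kPa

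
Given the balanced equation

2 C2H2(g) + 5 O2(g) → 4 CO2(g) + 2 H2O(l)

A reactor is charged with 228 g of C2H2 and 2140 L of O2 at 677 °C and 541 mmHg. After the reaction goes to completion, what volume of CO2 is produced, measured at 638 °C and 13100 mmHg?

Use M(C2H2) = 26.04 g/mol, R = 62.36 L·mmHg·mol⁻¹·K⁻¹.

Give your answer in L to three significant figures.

n(C2H2) = 228 / 26.04 = 8.756 mol
n(O2) = PV/RT = (541 × 2140) / (62.36 × 950.15) = 19.54 mol
For 8.756 mol C2H2, stoichiometry requires (5/2) × 8.756 = 21.89 mol O2; 19.54 mol is available, so O2 is limiting.
n(CO2) = (4/5) × 19.54 = 15.63 mol
V(CO2) = nRT/P = 15.63 × 62.36 × 911.15 / 13100 = 67.79 L

67.8 L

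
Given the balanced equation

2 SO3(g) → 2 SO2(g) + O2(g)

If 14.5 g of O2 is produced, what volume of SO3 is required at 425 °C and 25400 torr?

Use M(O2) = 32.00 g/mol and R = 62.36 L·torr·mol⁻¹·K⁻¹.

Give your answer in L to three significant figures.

n(O2) = 14.50 / 32.00 = 0.4531 mol
n(SO3) = (2/1) × 0.4531 = 0.9062 mol
V = nRT/P = 0.9062 × 62.36 × 698.15 / 25400 = 1.553 L

1.55 L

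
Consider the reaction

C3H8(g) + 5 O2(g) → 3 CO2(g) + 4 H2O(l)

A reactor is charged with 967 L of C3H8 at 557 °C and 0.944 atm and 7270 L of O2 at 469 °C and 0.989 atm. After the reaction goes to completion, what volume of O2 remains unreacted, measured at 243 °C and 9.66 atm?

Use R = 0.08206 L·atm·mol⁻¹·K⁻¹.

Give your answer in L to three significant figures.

n(C3H8) = PV/RT = (0.944 × 967) / (0.08206 × 830.15) = 13.40 mol
n(O2) = PV/RT = (0.989 × 7270) / (0.08206 × 742.15) = 118.1 mol
For 13.40 mol C3H8, stoichiometry requires (5/1) × 13.40 = 67.00 mol O2; 118.1 mol is available, so C3H8 is limiting.
n(O2) consumed = (5/1) × 13.40 = 67.00 mol; remaining = 118.1 − 67.00 = 51.10 mol
V(O2) = nRT/P = 51.10 × 0.08206 × 516.15 / 9.66 = 224.1 L

224 L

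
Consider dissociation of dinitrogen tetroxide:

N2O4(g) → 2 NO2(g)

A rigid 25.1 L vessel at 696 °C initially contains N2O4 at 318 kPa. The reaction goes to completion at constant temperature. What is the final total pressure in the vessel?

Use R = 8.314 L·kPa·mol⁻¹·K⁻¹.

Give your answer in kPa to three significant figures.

At constant T and V, P ∝ n(gas): 1 mol gas → 2 mol gas.
P_final = (2/1) × 318 = 636.0 kPa

636 kPa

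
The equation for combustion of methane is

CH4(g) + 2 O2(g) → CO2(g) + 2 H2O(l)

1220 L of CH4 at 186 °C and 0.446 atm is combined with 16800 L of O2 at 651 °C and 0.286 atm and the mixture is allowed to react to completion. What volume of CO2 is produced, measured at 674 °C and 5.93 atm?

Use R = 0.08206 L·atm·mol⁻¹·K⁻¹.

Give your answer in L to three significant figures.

n(CH4) = PV/RT = (0.446 × 1220) / (0.08206 × 459.15) = 14.44 mol
n(O2) = PV/RT = (0.286 × 16800) / (0.08206 × 924.15) = 63.36 mol
For 14.44 mol CH4, stoichiometry requires (2/1) × 14.44 = 28.88 mol O2; 63.36 mol is available, so CH4 is limiting.
n(CO2) = (1/1) × 14.44 = 14.44 mol
V(CO2) = nRT/P = 14.44 × 0.08206 × 947.15 / 5.93 = 189.3 L

189 L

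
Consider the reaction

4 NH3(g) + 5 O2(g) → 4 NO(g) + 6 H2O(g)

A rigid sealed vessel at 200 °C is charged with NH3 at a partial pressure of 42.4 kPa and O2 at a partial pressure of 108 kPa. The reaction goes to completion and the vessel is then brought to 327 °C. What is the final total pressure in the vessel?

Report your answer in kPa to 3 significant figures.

With V and T fixed, P_i ∝ n_i, so the mole ratios apply directly to partial pressures at 200 °C.
P(O2) required for 42.4 kPa of NH3 = (5/4) × 42.4 = 53.00 kPa; available 108 kPa, so NH3 is limiting.
P(O2) remaining = 108 − (5/4) × 42.4 = 55.00 kPa
P(gaseous products) = (4+6)/4 × 42.4 = 106.0 kPa
P_total at 200 °C = 55.00 + 106.0 = 161.0 kPa
Scaling to 327 °C: P = 161.0 × 600.15/473.15 = 204.2 kPa

204 kPa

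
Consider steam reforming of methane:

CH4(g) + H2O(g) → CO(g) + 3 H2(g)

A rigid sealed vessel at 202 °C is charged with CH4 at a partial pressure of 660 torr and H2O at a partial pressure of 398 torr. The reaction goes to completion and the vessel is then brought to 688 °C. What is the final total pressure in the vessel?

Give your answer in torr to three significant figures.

At constant V, partial pressures at 202 °C are proportional to moles, so apply stoichiometry directly to pressures.
P(H2O) required for 660 torr of CH4 = (1/1) × 660 = 660.0 torr; available 398 torr, so H2O is limiting.
P(CH4) remaining = 660 − (1/1) × 398 = 262.0 torr
P(gaseous products) = (1+3)/1 × 398 = 1592 torr
P_total at 202 °C = 262.0 + 1592 = 1854 torr
Scaling to 688 °C: P = 1854 × 961.15/475.15 = 3750 torr

3750 torr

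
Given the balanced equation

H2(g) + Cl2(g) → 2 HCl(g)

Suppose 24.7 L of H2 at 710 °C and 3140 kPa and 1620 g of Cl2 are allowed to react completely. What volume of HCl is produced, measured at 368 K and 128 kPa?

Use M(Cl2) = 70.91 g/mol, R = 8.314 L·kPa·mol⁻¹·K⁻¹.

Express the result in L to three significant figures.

n(H2) = PV/RT = (3140 × 24.7) / (8.314 × 983.15) = 9.488 mol
n(Cl2) = 1620 / 70.91 = 22.85 mol
For 9.488 mol H2, stoichiometry requires (1/1) × 9.488 = 9.488 mol Cl2; 22.85 mol is available, so H2 is limiting.
n(HCl) = (2/1) × 9.488 = 18.98 mol
V(HCl) = nRT/P = 18.98 × 8.314 × 368 / 128 = 453.7 L

454 L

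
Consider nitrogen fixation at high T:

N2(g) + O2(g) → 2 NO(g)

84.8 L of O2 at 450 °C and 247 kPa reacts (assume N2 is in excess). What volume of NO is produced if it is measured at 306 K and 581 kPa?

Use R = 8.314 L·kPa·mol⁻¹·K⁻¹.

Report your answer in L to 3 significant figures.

30.5 L

n(O2) = PV/RT = (247 × 84.8) / (8.314 × 723.15) = 3.484 mol
n(NO) = (2/1) × 3.484 = 6.968 mol
V = nRT/P = 6.968 × 8.314 × 306 / 581 = 30.51 L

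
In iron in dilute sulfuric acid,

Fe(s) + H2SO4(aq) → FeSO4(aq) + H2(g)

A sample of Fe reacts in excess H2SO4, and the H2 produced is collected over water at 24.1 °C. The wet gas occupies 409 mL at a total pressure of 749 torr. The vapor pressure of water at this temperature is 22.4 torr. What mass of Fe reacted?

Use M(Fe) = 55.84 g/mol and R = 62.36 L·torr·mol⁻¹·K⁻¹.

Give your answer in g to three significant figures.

P(H2) = 749 − 22.4 = 726.6 torr
n(H2) = PV/RT = (726.6 × 0.4090) / (62.36 × 297.25) = 0.01603 mol
n(Fe) = (1/1) × 0.01603 = 0.01603 mol
m(Fe) = 0.01603 × 55.84 = 0.8951 g

0.895 g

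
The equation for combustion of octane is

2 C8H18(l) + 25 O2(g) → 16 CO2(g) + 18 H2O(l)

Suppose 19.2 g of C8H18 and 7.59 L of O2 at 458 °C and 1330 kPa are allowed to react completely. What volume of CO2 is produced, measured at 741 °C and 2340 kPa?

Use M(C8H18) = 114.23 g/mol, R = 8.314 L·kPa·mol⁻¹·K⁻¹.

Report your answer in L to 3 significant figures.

3.83 L

n(C8H18) = 19.2 / 114.23 = 0.1681 mol
n(O2) = PV/RT = (1330 × 7.59) / (8.314 × 731.15) = 1.661 mol
For 0.1681 mol C8H18, stoichiometry requires (25/2) × 0.1681 = 2.101 mol O2; 1.661 mol is available, so O2 is limiting.
n(CO2) = (16/25) × 1.661 = 1.063 mol
V(CO2) = nRT/P = 1.063 × 8.314 × 1014.15 / 2340 = 3.830 L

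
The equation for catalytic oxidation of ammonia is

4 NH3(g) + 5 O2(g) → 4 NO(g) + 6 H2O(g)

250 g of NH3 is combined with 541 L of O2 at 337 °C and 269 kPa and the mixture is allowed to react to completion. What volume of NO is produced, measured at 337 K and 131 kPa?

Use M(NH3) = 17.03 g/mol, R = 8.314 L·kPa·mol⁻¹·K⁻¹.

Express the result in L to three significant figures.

314 L

n(NH3) = 250 / 17.03 = 14.68 mol
n(O2) = PV/RT = (269 × 541) / (8.314 × 610.15) = 28.69 mol
For 14.68 mol NH3, stoichiometry requires (5/4) × 14.68 = 18.35 mol O2; 28.69 mol is available, so NH3 is limiting.
n(NO) = (4/4) × 14.68 = 14.68 mol
V(NO) = nRT/P = 14.68 × 8.314 × 337 / 131 = 314.0 L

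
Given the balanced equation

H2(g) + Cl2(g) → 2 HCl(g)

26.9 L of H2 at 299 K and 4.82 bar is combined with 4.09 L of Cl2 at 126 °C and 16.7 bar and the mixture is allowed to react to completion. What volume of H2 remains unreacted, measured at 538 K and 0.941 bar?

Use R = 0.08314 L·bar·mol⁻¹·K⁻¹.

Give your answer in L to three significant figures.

150 L

n(H2) = PV/RT = (4.82 × 26.9) / (0.08314 × 299) = 5.216 mol
n(Cl2) = PV/RT = (16.7 × 4.09) / (0.08314 × 399.15) = 2.058 mol
For 5.216 mol H2, stoichiometry requires (1/1) × 5.216 = 5.216 mol Cl2; 2.058 mol is available, so Cl2 is limiting.
n(H2) consumed = (1/1) × 2.058 = 2.058 mol; remaining = 5.216 − 2.058 = 3.158 mol
V(H2) = nRT/P = 3.158 × 0.08314 × 538 / 0.941 = 150.1 L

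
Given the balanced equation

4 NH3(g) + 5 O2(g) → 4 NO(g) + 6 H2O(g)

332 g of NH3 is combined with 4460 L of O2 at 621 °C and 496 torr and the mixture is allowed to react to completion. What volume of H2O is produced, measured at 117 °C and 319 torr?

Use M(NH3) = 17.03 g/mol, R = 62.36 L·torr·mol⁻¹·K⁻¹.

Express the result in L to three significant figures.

2230 L

n(NH3) = 332 / 17.03 = 19.50 mol
n(O2) = PV/RT = (496 × 4460) / (62.36 × 894.15) = 39.67 mol
For 19.50 mol NH3, stoichiometry requires (5/4) × 19.50 = 24.38 mol O2; 39.67 mol is available, so NH3 is limiting.
n(H2O) = (6/4) × 19.50 = 29.25 mol
V(H2O) = nRT/P = 29.25 × 62.36 × 390.15 / 319 = 2231 L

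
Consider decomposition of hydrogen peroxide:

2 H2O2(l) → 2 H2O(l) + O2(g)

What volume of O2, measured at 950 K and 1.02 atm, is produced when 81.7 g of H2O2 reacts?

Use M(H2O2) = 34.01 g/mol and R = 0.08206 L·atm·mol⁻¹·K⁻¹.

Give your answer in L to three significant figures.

n(H2O2) = 81.70 / 34.01 = 2.402 mol
n(O2) = (1/2) × 2.402 = 1.201 mol
V = nRT/P = 1.201 × 0.08206 × 950 / 1.02 = 91.79 L

91.8 L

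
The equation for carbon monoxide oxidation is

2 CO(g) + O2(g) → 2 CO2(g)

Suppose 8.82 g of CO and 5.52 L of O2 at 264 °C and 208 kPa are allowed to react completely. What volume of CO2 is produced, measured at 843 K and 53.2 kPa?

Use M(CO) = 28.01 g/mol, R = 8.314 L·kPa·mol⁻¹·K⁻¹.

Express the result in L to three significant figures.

41.5 L

n(CO) = 8.82 / 28.01 = 0.3149 mol
n(O2) = PV/RT = (208 × 5.52) / (8.314 × 537.15) = 0.2571 mol
For 0.3149 mol CO, stoichiometry requires (1/2) × 0.3149 = 0.1575 mol O2; 0.2571 mol is available, so CO is limiting.
n(CO2) = (2/2) × 0.3149 = 0.3149 mol
V(CO2) = nRT/P = 0.3149 × 8.314 × 843 / 53.2 = 41.49 L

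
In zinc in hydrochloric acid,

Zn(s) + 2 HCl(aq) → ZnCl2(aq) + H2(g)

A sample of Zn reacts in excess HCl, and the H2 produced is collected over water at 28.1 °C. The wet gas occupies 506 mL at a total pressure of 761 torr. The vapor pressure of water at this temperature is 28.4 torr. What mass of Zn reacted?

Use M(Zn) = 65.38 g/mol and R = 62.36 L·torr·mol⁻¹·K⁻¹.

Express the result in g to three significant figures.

1.29 g

P(H2) = 761 − 28.4 = 732.6 torr
n(H2) = PV/RT = (732.6 × 0.5060) / (62.36 × 301.25) = 0.01973 mol
n(Zn) = (1/1) × 0.01973 = 0.01973 mol
m(Zn) = 0.01973 × 65.38 = 1.290 g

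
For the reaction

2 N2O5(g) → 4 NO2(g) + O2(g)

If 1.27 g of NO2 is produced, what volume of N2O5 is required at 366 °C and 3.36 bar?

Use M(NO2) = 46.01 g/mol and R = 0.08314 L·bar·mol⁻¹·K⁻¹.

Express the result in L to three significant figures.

0.218 L

n(NO2) = 1.270 / 46.01 = 0.02760 mol
n(N2O5) = (2/4) × 0.02760 = 0.01380 mol
V = nRT/P = 0.01380 × 0.08314 × 639.15 / 3.36 = 0.2182 L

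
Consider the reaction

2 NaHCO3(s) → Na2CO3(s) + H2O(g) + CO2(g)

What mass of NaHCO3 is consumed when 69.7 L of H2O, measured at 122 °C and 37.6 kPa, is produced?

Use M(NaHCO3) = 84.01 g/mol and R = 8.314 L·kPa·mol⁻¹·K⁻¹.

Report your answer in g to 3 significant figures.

134 g

n(H2O) = PV/RT = (37.6 × 69.7) / (8.314 × 395.15) = 0.7977 mol
n(NaHCO3) = (2/1) × 0.7977 = 1.595 mol
m(NaHCO3) = 1.595 × 84.01 = 134.0 g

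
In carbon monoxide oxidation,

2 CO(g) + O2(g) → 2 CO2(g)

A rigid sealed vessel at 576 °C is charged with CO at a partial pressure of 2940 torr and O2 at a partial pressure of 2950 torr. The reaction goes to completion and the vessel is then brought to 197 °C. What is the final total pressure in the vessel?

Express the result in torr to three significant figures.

2450 torr

With V and T fixed, P_i ∝ n_i, so the mole ratios apply directly to partial pressures at 576 °C.
P(O2) required for 2940 torr of CO = (1/2) × 2940 = 1470 torr; available 2950 torr, so CO is limiting.
P(O2) remaining = 2950 − (1/2) × 2940 = 1480 torr
P(gaseous products) = (2)/2 × 2940 = 2940 torr
P_total at 576 °C = 1480 + 2940 = 4420 torr
Scaling to 197 °C: P = 4420 × 470.15/849.15 = 2447 torr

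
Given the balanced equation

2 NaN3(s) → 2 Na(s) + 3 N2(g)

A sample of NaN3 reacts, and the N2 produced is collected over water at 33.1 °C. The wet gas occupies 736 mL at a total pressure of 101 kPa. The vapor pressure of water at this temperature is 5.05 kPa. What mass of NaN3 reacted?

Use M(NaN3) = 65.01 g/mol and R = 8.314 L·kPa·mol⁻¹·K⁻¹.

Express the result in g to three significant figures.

1.20 g

P(N2) = 101 − 5.05 = 95.95 kPa
n(N2) = PV/RT = (95.95 × 0.7360) / (8.314 × 306.25) = 0.02774 mol
n(NaN3) = (2/3) × 0.02774 = 0.01849 mol
m(NaN3) = 0.01849 × 65.01 = 1.202 g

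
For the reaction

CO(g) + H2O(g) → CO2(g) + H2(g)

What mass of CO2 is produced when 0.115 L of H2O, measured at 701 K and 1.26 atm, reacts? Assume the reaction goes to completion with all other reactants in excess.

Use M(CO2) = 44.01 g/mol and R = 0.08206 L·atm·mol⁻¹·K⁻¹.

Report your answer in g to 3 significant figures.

0.111 g

n(H2O) = PV/RT = (1.26 × 0.115) / (0.08206 × 701) = 0.002519 mol
n(CO2) = (1/1) × 0.002519 = 0.002519 mol
m(CO2) = 0.002519 × 44.01 = 0.1109 g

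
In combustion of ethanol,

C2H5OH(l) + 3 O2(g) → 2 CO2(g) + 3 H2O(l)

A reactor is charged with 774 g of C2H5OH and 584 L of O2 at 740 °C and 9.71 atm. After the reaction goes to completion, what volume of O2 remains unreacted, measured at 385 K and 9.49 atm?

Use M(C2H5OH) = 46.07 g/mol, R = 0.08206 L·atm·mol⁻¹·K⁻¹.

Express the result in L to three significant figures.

59.3 L

n(C2H5OH) = 774 / 46.07 = 16.80 mol
n(O2) = PV/RT = (9.71 × 584) / (0.08206 × 1013.15) = 68.21 mol
For 16.80 mol C2H5OH, stoichiometry requires (3/1) × 16.80 = 50.40 mol O2; 68.21 mol is available, so C2H5OH is limiting.
n(O2) consumed = (3/1) × 16.80 = 50.40 mol; remaining = 68.21 − 50.40 = 17.81 mol
V(O2) = nRT/P = 17.81 × 0.08206 × 385 / 9.49 = 59.29 L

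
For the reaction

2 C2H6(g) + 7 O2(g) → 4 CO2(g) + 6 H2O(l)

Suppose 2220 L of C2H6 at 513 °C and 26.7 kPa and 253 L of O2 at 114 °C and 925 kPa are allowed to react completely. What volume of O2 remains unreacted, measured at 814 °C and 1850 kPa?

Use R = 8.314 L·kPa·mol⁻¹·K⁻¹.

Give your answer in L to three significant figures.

n(C2H6) = PV/RT = (26.7 × 2220) / (8.314 × 786.15) = 9.069 mol
n(O2) = PV/RT = (925 × 253) / (8.314 × 387.15) = 72.71 mol
For 9.069 mol C2H6, stoichiometry requires (7/2) × 9.069 = 31.74 mol O2; 72.71 mol is available, so C2H6 is limiting.
n(O2) consumed = (7/2) × 9.069 = 31.74 mol; remaining = 72.71 − 31.74 = 40.97 mol
V(O2) = nRT/P = 40.97 × 8.314 × 1087.15 / 1850 = 200.2 L

200 L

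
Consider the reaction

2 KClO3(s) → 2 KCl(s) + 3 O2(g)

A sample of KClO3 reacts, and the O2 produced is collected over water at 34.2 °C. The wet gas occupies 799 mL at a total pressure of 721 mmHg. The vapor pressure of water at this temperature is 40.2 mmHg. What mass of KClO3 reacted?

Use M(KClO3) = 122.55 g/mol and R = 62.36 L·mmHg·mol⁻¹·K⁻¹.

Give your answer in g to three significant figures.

2.32 g

P(O2) = 721 − 40.2 = 680.8 mmHg
n(O2) = PV/RT = (680.8 × 0.7990) / (62.36 × 307.35) = 0.02838 mol
n(KClO3) = (2/3) × 0.02838 = 0.01892 mol
m(KClO3) = 0.01892 × 122.55 = 2.319 g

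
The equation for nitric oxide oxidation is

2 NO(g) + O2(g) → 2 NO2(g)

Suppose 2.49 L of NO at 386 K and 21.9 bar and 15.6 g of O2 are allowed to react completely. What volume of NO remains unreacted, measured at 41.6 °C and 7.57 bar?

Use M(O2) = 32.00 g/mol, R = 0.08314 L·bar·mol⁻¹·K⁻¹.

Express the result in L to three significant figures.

2.50 L

n(NO) = PV/RT = (21.9 × 2.49) / (0.08314 × 386) = 1.699 mol
n(O2) = 15.6 / 32.00 = 0.4875 mol
For 1.699 mol NO, stoichiometry requires (1/2) × 1.699 = 0.8495 mol O2; 0.4875 mol is available, so O2 is limiting.
n(NO) consumed = (2/1) × 0.4875 = 0.9750 mol; remaining = 1.699 − 0.9750 = 0.7240 mol
V(NO) = nRT/P = 0.7240 × 0.08314 × 314.75 / 7.57 = 2.503 L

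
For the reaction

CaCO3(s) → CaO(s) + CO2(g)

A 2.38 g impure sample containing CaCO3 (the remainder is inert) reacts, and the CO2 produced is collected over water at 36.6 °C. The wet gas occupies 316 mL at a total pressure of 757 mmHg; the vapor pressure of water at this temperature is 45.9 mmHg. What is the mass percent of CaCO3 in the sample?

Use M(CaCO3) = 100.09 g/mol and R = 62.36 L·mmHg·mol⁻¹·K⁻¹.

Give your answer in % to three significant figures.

P(CO2) = 757 − 45.9 = 711.1 mmHg
n(CO2) = PV/RT = (711.1 × 0.3160) / (62.36 × 309.75) = 0.01163 mol
n(CaCO3) = (1/1) × 0.01163 = 0.01163 mol
m(CaCO3) = 0.01163 × 100.09 = 1.164 g
%CaCO3 = 1.164 / 2.38 × 100 = 48.91%

48.9 %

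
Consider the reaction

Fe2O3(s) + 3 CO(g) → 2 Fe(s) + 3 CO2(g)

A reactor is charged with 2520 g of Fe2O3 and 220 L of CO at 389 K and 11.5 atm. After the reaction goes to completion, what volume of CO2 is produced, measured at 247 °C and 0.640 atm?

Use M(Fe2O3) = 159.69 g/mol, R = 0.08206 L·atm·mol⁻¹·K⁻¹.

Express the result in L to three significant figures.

3160 L

n(Fe2O3) = 2520 / 159.69 = 15.78 mol
n(CO) = PV/RT = (11.5 × 220) / (0.08206 × 389) = 79.26 mol
For 15.78 mol Fe2O3, stoichiometry requires (3/1) × 15.78 = 47.34 mol CO; 79.26 mol is available, so Fe2O3 is limiting.
n(CO2) = (3/1) × 15.78 = 47.34 mol
V(CO2) = nRT/P = 47.34 × 0.08206 × 520.15 / 0.640 = 3157 L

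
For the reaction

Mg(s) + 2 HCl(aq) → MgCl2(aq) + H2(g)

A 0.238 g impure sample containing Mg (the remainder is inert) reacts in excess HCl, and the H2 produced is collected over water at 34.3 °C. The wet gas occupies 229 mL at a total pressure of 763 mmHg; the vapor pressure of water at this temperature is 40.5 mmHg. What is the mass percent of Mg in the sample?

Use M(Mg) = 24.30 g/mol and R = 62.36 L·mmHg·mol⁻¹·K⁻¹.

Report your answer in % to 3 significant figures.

P(H2) = 763 − 40.5 = 722.5 mmHg
n(H2) = PV/RT = (722.5 × 0.2290) / (62.36 × 307.45) = 0.008630 mol
n(Mg) = (1/1) × 0.008630 = 0.008630 mol
m(Mg) = 0.008630 × 24.30 = 0.2097 g
%Mg = 0.2097 / 0.238 × 100 = 88.11%

88.1 %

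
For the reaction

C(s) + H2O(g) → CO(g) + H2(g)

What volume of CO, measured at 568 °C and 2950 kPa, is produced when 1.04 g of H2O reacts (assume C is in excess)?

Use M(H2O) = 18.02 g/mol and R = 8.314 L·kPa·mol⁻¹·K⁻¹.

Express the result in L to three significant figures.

0.137 L

n(H2O) = 1.040 / 18.02 = 0.05771 mol
n(CO) = (1/1) × 0.05771 = 0.05771 mol
V = nRT/P = 0.05771 × 8.314 × 841.15 / 2950 = 0.1368 L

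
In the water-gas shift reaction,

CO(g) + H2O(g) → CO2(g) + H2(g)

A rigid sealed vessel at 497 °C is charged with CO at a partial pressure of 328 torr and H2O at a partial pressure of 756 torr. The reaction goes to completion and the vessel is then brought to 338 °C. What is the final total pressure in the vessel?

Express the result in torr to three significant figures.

860 torr

With V and T fixed, P_i ∝ n_i, so the mole ratios apply directly to partial pressures at 497 °C.
P(H2O) required for 328 torr of CO = (1/1) × 328 = 328.0 torr; available 756 torr, so CO is limiting.
P(H2O) remaining = 756 − (1/1) × 328 = 428.0 torr
P(gaseous products) = (1+1)/1 × 328 = 656.0 torr
P_total at 497 °C = 428.0 + 656.0 = 1084 torr
Scaling to 338 °C: P = 1084 × 611.15/770.15 = 860.2 torr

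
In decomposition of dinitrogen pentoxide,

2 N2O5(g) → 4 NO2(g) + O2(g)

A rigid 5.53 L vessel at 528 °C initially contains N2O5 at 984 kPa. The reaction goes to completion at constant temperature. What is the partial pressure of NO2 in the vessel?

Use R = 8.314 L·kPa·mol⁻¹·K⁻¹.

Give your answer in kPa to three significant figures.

1970 kPa

n(N2O5)₀ = PV/RT = (984 × 5.53) / (8.314 × 801.15) = 0.8170 mol
n(NO2) = (4/2) × 0.8170 = 1.634 mol
P(NO2) = nRT/V = 1.634 × 8.314 × 801.15 / 5.53 = 1968 kPa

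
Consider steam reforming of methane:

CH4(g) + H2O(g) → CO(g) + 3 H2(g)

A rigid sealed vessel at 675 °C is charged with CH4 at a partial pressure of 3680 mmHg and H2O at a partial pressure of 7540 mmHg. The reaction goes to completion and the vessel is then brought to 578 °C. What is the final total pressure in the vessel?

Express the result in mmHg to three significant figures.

16700 mmHg

At constant V, partial pressures at 675 °C are proportional to moles, so apply stoichiometry directly to pressures.
P(H2O) required for 3680 mmHg of CH4 = (1/1) × 3680 = 3680 mmHg; available 7540 mmHg, so CH4 is limiting.
P(H2O) remaining = 7540 − (1/1) × 3680 = 3860 mmHg
P(gaseous products) = (1+3)/1 × 3680 = 14720 mmHg
P_total at 675 °C = 3860 + 14720 = 18580 mmHg
Scaling to 578 °C: P = 18580 × 851.15/948.15 = 16680 mmHg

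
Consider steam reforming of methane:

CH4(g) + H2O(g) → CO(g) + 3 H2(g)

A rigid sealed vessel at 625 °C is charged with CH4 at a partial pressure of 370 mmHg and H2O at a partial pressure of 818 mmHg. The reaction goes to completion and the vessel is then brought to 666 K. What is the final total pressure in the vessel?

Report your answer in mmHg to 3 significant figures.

Because the vessel is rigid and T is held at 625 °C, work the stoichiometry in partial pressures (P_i = n_iRT/V).
P(H2O) required for 370 mmHg of CH4 = (1/1) × 370 = 370.0 mmHg; available 818 mmHg, so CH4 is limiting.
P(H2O) remaining = 818 − (1/1) × 370 = 448.0 mmHg
P(gaseous products) = (1+3)/1 × 370 = 1480 mmHg
P_total at 625 °C = 448.0 + 1480 = 1928 mmHg
Scaling to 666 K: P = 1928 × 666/898.15 = 1430 mmHg

1430 mmHg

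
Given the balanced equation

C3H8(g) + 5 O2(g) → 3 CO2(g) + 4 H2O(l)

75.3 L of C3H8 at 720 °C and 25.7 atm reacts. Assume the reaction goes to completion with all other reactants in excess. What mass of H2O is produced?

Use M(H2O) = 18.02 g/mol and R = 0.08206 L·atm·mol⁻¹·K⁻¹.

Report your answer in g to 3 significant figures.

n(C3H8) = PV/RT = (25.7 × 75.3) / (0.08206 × 993.15) = 23.75 mol
n(H2O) = (4/1) × 23.75 = 95.00 mol
m(H2O) = 95.00 × 18.02 = 1712 g

1710 g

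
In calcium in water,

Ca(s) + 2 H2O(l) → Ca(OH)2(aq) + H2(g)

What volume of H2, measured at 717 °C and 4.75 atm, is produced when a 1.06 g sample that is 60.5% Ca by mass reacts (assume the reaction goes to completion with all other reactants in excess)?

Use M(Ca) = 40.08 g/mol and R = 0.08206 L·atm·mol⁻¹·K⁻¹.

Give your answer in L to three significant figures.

mass of Ca = 1.06 × 60.5/100 = 0.6413 g
n(Ca) = 0.6413 / 40.08 = 0.01600 mol
n(H2) = (1/1) × 0.01600 = 0.01600 mol
V = nRT/P = 0.01600 × 0.08206 × 990.15 / 4.75 = 0.2737 L

0.274 L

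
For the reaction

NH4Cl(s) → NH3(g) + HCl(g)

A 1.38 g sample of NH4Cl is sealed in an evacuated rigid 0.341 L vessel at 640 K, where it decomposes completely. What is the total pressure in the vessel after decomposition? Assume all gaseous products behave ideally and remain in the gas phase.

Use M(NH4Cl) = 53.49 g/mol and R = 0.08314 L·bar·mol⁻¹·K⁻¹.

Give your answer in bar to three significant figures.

8.05 bar

n(NH4Cl) = 1.38 / 53.49 = 0.02580 mol
n(gas produced) = (2/1) × 0.02580 = 0.05160 mol
P = nRT/V = 0.05160 × 0.08314 × 640 / 0.341 = 8.052 bar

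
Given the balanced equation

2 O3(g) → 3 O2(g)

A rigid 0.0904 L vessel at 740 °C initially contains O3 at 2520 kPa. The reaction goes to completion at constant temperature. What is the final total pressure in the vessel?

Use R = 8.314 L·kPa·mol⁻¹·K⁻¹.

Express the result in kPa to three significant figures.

3780 kPa

Since T and V are fixed, P_final/P_initial = n_final/n_initial = 3/2.
P_final = (3/2) × 2520 = 3780 kPa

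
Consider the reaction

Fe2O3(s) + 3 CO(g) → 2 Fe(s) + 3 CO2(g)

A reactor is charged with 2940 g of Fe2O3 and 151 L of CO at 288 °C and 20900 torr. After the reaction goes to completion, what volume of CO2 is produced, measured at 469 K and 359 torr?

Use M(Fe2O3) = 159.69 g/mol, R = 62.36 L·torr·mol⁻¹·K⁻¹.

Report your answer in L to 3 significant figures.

n(Fe2O3) = 2940 / 159.69 = 18.41 mol
n(CO) = PV/RT = (20900 × 151) / (62.36 × 561.15) = 90.19 mol
For 18.41 mol Fe2O3, stoichiometry requires (3/1) × 18.41 = 55.23 mol CO; 90.19 mol is available, so Fe2O3 is limiting.
n(CO2) = (3/1) × 18.41 = 55.23 mol
V(CO2) = nRT/P = 55.23 × 62.36 × 469 / 359 = 4499 L

4500 L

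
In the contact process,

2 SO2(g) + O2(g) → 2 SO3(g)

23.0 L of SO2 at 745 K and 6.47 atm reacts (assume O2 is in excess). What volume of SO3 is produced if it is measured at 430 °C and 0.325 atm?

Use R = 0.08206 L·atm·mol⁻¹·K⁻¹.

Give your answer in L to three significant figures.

n(SO2) = PV/RT = (6.47 × 23.0) / (0.08206 × 745) = 2.434 mol
n(SO3) = (2/2) × 2.434 = 2.434 mol
V = nRT/P = 2.434 × 0.08206 × 703.15 / 0.325 = 432.1 L

432 L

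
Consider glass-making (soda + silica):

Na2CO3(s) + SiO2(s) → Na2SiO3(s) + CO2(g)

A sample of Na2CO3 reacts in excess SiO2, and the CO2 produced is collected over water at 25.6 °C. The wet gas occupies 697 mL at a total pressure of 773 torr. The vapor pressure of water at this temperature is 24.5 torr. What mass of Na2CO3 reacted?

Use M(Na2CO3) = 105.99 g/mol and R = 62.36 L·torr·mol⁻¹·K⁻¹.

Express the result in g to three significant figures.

P(CO2) = 773 − 24.5 = 748.5 torr
n(CO2) = PV/RT = (748.5 × 0.6970) / (62.36 × 298.75) = 0.02800 mol
n(Na2CO3) = (1/1) × 0.02800 = 0.02800 mol
m(Na2CO3) = 0.02800 × 105.99 = 2.968 g

2.97 g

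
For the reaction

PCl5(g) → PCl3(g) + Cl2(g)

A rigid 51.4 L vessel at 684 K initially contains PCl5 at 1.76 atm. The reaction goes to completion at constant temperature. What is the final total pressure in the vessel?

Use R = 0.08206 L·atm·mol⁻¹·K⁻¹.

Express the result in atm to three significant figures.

3.52 atm

At constant T and V, P ∝ n(gas): 1 mol gas → 2 mol gas.
P_final = (2/1) × 1.76 = 3.520 atm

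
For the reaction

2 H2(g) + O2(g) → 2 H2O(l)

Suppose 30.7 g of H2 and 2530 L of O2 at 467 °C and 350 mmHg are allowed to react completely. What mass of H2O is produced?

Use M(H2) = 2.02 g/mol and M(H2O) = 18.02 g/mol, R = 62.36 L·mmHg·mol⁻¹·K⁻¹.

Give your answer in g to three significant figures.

274 g

n(H2) = 30.7 / 2.02 = 15.20 mol
n(O2) = PV/RT = (350 × 2530) / (62.36 × 740.15) = 19.19 mol
For 15.20 mol H2, stoichiometry requires (1/2) × 15.20 = 7.600 mol O2; 19.19 mol is available, so H2 is limiting.
n(H2O) = (2/2) × 15.20 = 15.20 mol
m(H2O) = 15.20 × 18.02 = 273.9 g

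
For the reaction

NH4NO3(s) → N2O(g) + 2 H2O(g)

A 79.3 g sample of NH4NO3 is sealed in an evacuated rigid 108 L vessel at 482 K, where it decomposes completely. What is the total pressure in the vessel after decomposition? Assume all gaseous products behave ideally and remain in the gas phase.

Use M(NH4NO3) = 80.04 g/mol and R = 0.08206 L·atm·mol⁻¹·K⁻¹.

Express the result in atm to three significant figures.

1.09 atm

n(NH4NO3) = 79.3 / 80.04 = 0.9908 mol
n(gas produced) = (3/1) × 0.9908 = 2.972 mol
P = nRT/V = 2.972 × 0.08206 × 482 / 108 = 1.088 atm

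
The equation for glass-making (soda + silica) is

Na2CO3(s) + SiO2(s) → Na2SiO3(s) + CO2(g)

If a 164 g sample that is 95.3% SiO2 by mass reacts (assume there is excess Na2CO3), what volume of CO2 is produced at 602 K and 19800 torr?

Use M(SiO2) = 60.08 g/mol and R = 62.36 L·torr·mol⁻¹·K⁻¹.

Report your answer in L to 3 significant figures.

4.93 L

mass of SiO2 = 164 × 95.3/100 = 156.3 g
n(SiO2) = 156.3 / 60.08 = 2.602 mol
n(CO2) = (1/1) × 2.602 = 2.602 mol
V = nRT/P = 2.602 × 62.36 × 602 / 19800 = 4.933 L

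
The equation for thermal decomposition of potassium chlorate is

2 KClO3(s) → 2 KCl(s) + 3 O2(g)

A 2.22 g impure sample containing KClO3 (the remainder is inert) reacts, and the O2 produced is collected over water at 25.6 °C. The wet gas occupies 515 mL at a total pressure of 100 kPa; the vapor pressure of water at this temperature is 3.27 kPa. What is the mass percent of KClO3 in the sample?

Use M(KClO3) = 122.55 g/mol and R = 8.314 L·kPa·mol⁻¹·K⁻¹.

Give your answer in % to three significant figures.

73.8 %

P(O2) = 100 − 3.27 = 96.73 kPa
n(O2) = PV/RT = (96.73 × 0.5150) / (8.314 × 298.75) = 0.02006 mol
n(KClO3) = (2/3) × 0.02006 = 0.01337 mol
m(KClO3) = 0.01337 × 122.55 = 1.638 g
%KClO3 = 1.638 / 2.22 × 100 = 73.78%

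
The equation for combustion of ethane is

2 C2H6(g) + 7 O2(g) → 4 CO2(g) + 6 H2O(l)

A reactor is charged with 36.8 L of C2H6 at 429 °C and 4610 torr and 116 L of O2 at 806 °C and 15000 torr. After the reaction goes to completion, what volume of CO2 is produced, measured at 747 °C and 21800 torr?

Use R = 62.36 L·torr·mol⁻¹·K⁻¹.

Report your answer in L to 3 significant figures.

22.6 L

n(C2H6) = PV/RT = (4610 × 36.8) / (62.36 × 702.15) = 3.874 mol
n(O2) = PV/RT = (15000 × 116) / (62.36 × 1079.15) = 25.86 mol
For 3.874 mol C2H6, stoichiometry requires (7/2) × 3.874 = 13.56 mol O2; 25.86 mol is available, so C2H6 is limiting.
n(CO2) = (4/2) × 3.874 = 7.748 mol
V(CO2) = nRT/P = 7.748 × 62.36 × 1020.15 / 21800 = 22.61 L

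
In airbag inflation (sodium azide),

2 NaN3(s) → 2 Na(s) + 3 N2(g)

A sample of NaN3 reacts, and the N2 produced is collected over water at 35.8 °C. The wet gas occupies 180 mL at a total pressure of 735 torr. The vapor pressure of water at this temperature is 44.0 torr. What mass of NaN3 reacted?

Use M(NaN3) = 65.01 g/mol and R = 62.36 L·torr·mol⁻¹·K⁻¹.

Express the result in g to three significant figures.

P(N2) = 735 − 44.0 = 691.0 torr
n(N2) = PV/RT = (691.0 × 0.1800) / (62.36 × 308.95) = 0.006456 mol
n(NaN3) = (2/3) × 0.006456 = 0.004304 mol
m(NaN3) = 0.004304 × 65.01 = 0.2798 g

0.280 g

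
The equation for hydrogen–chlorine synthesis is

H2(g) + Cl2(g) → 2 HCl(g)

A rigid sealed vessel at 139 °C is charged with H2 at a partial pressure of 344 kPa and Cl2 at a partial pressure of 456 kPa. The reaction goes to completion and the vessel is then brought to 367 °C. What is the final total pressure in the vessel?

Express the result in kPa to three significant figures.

1240 kPa

Because the vessel is rigid and T is held at 139 °C, work the stoichiometry in partial pressures (P_i = n_iRT/V).
P(Cl2) required for 344 kPa of H2 = (1/1) × 344 = 344.0 kPa; available 456 kPa, so H2 is limiting.
P(Cl2) remaining = 456 − (1/1) × 344 = 112.0 kPa
P(gaseous products) = (2)/1 × 344 = 688.0 kPa
P_total at 139 °C = 112.0 + 688.0 = 800.0 kPa
Scaling to 367 °C: P = 800.0 × 640.15/412.15 = 1243 kPa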